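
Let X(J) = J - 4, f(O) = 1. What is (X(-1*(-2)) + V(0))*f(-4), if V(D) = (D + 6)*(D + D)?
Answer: -2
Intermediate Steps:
X(J) = -4 + J
V(D) = 2*D*(6 + D) (V(D) = (6 + D)*(2*D) = 2*D*(6 + D))
(X(-1*(-2)) + V(0))*f(-4) = ((-4 - 1*(-2)) + 2*0*(6 + 0))*1 = ((-4 + 2) + 2*0*6)*1 = (-2 + 0)*1 = -2*1 = -2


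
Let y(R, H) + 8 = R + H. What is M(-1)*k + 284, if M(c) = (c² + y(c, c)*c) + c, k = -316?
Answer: -2876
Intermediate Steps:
y(R, H) = -8 + H + R (y(R, H) = -8 + (R + H) = -8 + (H + R) = -8 + H + R)
M(c) = c + c² + c*(-8 + 2*c) (M(c) = (c² + (-8 + c + c)*c) + c = (c² + (-8 + 2*c)*c) + c = (c² + c*(-8 + 2*c)) + c = c + c² + c*(-8 + 2*c))
M(-1)*k + 284 = -(-7 + 3*(-1))*(-316) + 284 = -(-7 - 3)*(-316) + 284 = -1*(-10)*(-316) + 284 = 10*(-316) + 284 = -3160 + 284 = -2876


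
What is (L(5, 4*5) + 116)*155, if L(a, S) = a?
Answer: 18755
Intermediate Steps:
(L(5, 4*5) + 116)*155 = (5 + 116)*155 = 121*155 = 18755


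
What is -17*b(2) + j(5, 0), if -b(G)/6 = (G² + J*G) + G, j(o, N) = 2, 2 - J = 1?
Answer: 818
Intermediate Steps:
J = 1 (J = 2 - 1*1 = 2 - 1 = 1)
b(G) = -12*G - 6*G² (b(G) = -6*((G² + 1*G) + G) = -6*((G² + G) + G) = -6*((G + G²) + G) = -6*(G² + 2*G) = -12*G - 6*G²)
-17*b(2) + j(5, 0) = -(-102)*2*(2 + 2) + 2 = -(-102)*2*4 + 2 = -17*(-48) + 2 = 816 + 2 = 818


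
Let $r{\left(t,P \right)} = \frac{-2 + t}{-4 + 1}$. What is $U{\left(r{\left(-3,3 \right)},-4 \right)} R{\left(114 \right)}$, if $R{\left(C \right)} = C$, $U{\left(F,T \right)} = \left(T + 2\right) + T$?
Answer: $-684$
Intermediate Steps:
$r{\left(t,P \right)} = \frac{2}{3} - \frac{t}{3}$ ($r{\left(t,P \right)} = \frac{-2 + t}{-3} = \left(-2 + t\right) \left(- \frac{1}{3}\right) = \frac{2}{3} - \frac{t}{3}$)
$U{\left(F,T \right)} = 2 + 2 T$ ($U{\left(F,T \right)} = \left(2 + T\right) + T = 2 + 2 T$)
$U{\left(r{\left(-3,3 \right)},-4 \right)} R{\left(114 \right)} = \left(2 + 2 \left(-4\right)\right) 114 = \left(2 - 8\right) 114 = \left(-6\right) 114 = -684$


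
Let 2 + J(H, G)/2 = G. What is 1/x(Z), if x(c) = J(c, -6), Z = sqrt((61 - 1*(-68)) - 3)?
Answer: -1/16 ≈ -0.062500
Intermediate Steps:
J(H, G) = -4 + 2*G
Z = 3*sqrt(14) (Z = sqrt((61 + 68) - 3) = sqrt(129 - 3) = sqrt(126) = 3*sqrt(14) ≈ 11.225)
x(c) = -16 (x(c) = -4 + 2*(-6) = -4 - 12 = -16)
1/x(Z) = 1/(-16) = -1/16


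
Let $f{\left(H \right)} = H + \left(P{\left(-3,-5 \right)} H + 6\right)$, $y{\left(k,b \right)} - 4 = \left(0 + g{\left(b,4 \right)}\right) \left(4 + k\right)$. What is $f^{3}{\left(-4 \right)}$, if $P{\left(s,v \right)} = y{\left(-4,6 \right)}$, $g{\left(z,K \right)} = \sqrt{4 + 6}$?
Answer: $-2744$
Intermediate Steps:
$g{\left(z,K \right)} = \sqrt{10}$
$y{\left(k,b \right)} = 4 + \sqrt{10} \left(4 + k\right)$ ($y{\left(k,b \right)} = 4 + \left(0 + \sqrt{10}\right) \left(4 + k\right) = 4 + \sqrt{10} \left(4 + k\right)$)
$P{\left(s,v \right)} = 4$ ($P{\left(s,v \right)} = 4 + 4 \sqrt{10} - 4 \sqrt{10} = 4$)
$f{\left(H \right)} = 6 + 5 H$ ($f{\left(H \right)} = H + \left(4 H + 6\right) = H + \left(6 + 4 H\right) = 6 + 5 H$)
$f^{3}{\left(-4 \right)} = \left(6 + 5 \left(-4\right)\right)^{3} = \left(6 - 20\right)^{3} = \left(-14\right)^{3} = -2744$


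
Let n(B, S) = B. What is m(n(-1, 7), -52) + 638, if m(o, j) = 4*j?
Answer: 430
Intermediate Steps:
m(n(-1, 7), -52) + 638 = 4*(-52) + 638 = -208 + 638 = 430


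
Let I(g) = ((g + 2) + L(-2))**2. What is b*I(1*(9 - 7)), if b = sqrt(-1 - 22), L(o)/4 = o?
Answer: 16*I*sqrt(23) ≈ 76.733*I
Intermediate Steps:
L(o) = 4*o
I(g) = (-6 + g)**2 (I(g) = ((g + 2) + 4*(-2))**2 = ((2 + g) - 8)**2 = (-6 + g)**2)
b = I*sqrt(23) (b = sqrt(-23) = I*sqrt(23) ≈ 4.7958*I)
b*I(1*(9 - 7)) = (I*sqrt(23))*(-6 + 1*(9 - 7))**2 = (I*sqrt(23))*(-6 + 1*2)**2 = (I*sqrt(23))*(-6 + 2)**2 = (I*sqrt(23))*(-4)**2 = (I*sqrt(23))*16 = 16*I*sqrt(23)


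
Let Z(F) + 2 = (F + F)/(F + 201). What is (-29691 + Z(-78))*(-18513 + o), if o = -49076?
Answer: 82287241885/41 ≈ 2.0070e+9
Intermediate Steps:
Z(F) = -2 + 2*F/(201 + F) (Z(F) = -2 + (F + F)/(F + 201) = -2 + (2*F)/(201 + F) = -2 + 2*F/(201 + F))
(-29691 + Z(-78))*(-18513 + o) = (-29691 - 402/(201 - 78))*(-18513 - 49076) = (-29691 - 402/123)*(-67589) = (-29691 - 402*1/123)*(-67589) = (-29691 - 134/41)*(-67589) = -1217465/41*(-67589) = 82287241885/41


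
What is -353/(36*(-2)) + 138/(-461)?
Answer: 152797/33192 ≈ 4.6034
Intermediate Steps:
-353/(36*(-2)) + 138/(-461) = -353/(-72) + 138*(-1/461) = -353*(-1/72) - 138/461 = 353/72 - 138/461 = 152797/33192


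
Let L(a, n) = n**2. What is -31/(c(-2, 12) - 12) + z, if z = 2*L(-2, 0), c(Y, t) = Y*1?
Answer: 31/14 ≈ 2.2143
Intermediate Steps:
c(Y, t) = Y
z = 0 (z = 2*0**2 = 2*0 = 0)
-31/(c(-2, 12) - 12) + z = -31/(-2 - 12) + 0 = -31/(-14) + 0 = -1/14*(-31) + 0 = 31/14 + 0 = 31/14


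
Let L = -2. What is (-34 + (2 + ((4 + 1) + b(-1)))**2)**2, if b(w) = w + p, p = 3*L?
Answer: 1156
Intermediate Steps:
p = -6 (p = 3*(-2) = -6)
b(w) = -6 + w (b(w) = w - 6 = -6 + w)
(-34 + (2 + ((4 + 1) + b(-1)))**2)**2 = (-34 + (2 + ((4 + 1) + (-6 - 1)))**2)**2 = (-34 + (2 + (5 - 7))**2)**2 = (-34 + (2 - 2)**2)**2 = (-34 + 0**2)**2 = (-34 + 0)**2 = (-34)**2 = 1156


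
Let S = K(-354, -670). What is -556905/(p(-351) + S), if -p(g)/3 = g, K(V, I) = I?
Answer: -556905/383 ≈ -1454.1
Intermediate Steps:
p(g) = -3*g
S = -670
-556905/(p(-351) + S) = -556905/(-3*(-351) - 670) = -556905/(1053 - 670) = -556905/383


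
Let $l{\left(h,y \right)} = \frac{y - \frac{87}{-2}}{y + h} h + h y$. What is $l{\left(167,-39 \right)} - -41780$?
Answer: $\frac{9029855}{256} \approx 35273.0$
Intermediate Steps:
$l{\left(h,y \right)} = h y + \frac{h \left(\frac{87}{2} + y\right)}{h + y}$ ($l{\left(h,y \right)} = \frac{y - - \frac{87}{2}}{h + y} h + h y = \frac{y + \frac{87}{2}}{h + y} h + h y = \frac{\frac{87}{2} + y}{h + y} h + h y = \frac{h \left(\frac{87}{2} + y\right)}{h + y} + h y = h y + \frac{h \left(\frac{87}{2} + y\right)}{h + y}$)
$l{\left(167,-39 \right)} - -41780 = \frac{1}{2} \cdot 167 \frac{1}{167 - 39} \left(87 + 2 \left(-39\right) + 2 \left(-39\right)^{2} + 2 \cdot 167 \left(-39\right)\right) - -41780 = \frac{1}{2} \cdot 167 \cdot \frac{1}{128} \left(87 - 78 + 2 \cdot 1521 - 13026\right) + 41780 = \frac{1}{2} \cdot 167 \cdot \frac{1}{128} \left(87 - 78 + 3042 - 13026\right) + 41780 = \frac{1}{2} \cdot 167 \cdot \frac{1}{128} \left(-9975\right) + 41780 = - \frac{1665825}{256} + 41780 = \frac{9029855}{256}$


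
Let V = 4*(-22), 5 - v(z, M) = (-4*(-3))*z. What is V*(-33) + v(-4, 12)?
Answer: 2957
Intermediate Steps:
v(z, M) = 5 - 12*z (v(z, M) = 5 - (-4*(-3))*z = 5 - 12*z)
V = -88
V*(-33) + v(-4, 12) = -88*(-33) + (5 - 12*(-4)) = 2904 + (5 + 48) = 2904 + 53 = 2957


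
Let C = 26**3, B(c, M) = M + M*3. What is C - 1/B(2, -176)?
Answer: 12373505/704 ≈ 17576.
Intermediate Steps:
B(c, M) = 4*M (B(c, M) = M + 3*M = 4*M)
C = 17576
C - 1/B(2, -176) = 17576 - 1/(4*(-176)) = 17576 - 1/(-704) = 17576 - 1*(-1/704) = 17576 + 1/704 = 12373505/704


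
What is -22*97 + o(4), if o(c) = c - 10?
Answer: -2140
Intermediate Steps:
o(c) = -10 + c
-22*97 + o(4) = -22*97 + (-10 + 4) = -2134 - 6 = -2140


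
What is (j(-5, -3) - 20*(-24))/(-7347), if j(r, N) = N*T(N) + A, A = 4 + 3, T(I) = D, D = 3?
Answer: -478/7347 ≈ -0.065061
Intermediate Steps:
T(I) = 3
A = 7
j(r, N) = 7 + 3*N (j(r, N) = N*3 + 7 = 3*N + 7 = 7 + 3*N)
(j(-5, -3) - 20*(-24))/(-7347) = ((7 + 3*(-3)) - 20*(-24))/(-7347) = ((7 - 9) + 480)*(-1/7347) = (-2 + 480)*(-1/7347) = 478*(-1/7347) = -478/7347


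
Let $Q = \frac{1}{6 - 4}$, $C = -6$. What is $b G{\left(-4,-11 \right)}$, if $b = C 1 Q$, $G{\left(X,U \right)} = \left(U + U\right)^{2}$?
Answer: $-1452$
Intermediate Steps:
$G{\left(X,U \right)} = 4 U^{2}$ ($G{\left(X,U \right)} = \left(2 U\right)^{2} = 4 U^{2}$)
$Q = \frac{1}{2} \approx 0.5$
$b = -3$ ($b = \left(-6\right) 1 \cdot \frac{1}{2} = \left(-6\right) \frac{1}{2} = -3$)
$b G{\left(-4,-11 \right)} = - 3 \cdot 4 \left(-11\right)^{2} = - 3 \cdot 4 \cdot 121 = \left(-3\right) 484 = -1452$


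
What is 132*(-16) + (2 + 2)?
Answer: -2108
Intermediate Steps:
132*(-16) + (2 + 2) = -2112 + 4 = -2108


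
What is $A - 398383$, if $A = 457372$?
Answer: $58989$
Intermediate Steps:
$A - 398383 = 457372 - 398383 = 58989$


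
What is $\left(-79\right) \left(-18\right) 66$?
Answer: $93852$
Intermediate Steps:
$\left(-79\right) \left(-18\right) 66 = 1422 \cdot 66 = 93852$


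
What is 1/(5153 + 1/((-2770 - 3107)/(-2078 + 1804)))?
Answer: 5877/30284455 ≈ 0.00019406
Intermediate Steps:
1/(5153 + 1/((-2770 - 3107)/(-2078 + 1804))) = 1/(5153 + 1/(-5877/(-274))) = 1/(5153 + 1/(-5877*(-1/274))) = 1/(5153 + 1/(5877/274)) = 1/(5153 + 274/5877) = 1/(30284455/5877) = 5877/30284455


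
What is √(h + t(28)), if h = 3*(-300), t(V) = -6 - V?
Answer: I*√934 ≈ 30.561*I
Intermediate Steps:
h = -900
√(h + t(28)) = √(-900 + (-6 - 1*28)) = √(-900 + (-6 - 28)) = √(-900 - 34) = √(-934) = I*√934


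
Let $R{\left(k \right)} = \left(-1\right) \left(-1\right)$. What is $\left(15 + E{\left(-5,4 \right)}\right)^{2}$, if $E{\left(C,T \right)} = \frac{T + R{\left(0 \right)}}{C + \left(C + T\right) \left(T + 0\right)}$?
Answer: $\frac{16900}{81} \approx 208.64$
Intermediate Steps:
$R{\left(k \right)} = 1$
$E{\left(C,T \right)} = \frac{1 + T}{C + T \left(C + T\right)}$ ($E{\left(C,T \right)} = \frac{T + 1}{C + \left(C + T\right) \left(T + 0\right)} = \frac{1 + T}{C + \left(C + T\right) T} = \frac{1 + T}{C + T \left(C + T\right)}$)
$\left(15 + E{\left(-5,4 \right)}\right)^{2} = \left(15 + \frac{1 + 4}{-5 + 4^{2} - 20}\right)^{2} = \left(15 + \frac{1}{-5 + 16 - 20} \cdot 5\right)^{2} = \left(15 + \frac{1}{-9} \cdot 5\right)^{2} = \left(15 - \frac{5}{9}\right)^{2} = \left(\frac{130}{9}\right)^{2} = \frac{16900}{81}$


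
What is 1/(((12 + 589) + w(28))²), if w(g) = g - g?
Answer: 1/361201 ≈ 2.7685e-6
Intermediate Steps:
w(g) = 0
1/(((12 + 589) + w(28))²) = 1/(((12 + 589) + 0)²) = 1/((601 + 0)²) = 1/(601²) = 1/361201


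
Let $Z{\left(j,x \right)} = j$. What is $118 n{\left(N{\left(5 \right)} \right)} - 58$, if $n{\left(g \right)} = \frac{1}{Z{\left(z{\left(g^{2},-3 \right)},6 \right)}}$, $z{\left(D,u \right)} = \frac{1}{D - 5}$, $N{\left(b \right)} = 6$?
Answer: $3600$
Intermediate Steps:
$z{\left(D,u \right)} = \frac{1}{-5 + D}$
$n{\left(g \right)} = -5 + g^{2}$ ($n{\left(g \right)} = \frac{1}{\frac{1}{-5 + g^{2}}} = -5 + g^{2}$)
$118 n{\left(N{\left(5 \right)} \right)} - 58 = 118 \left(-5 + 6^{2}\right) - 58 = 118 \left(-5 + 36\right) - 58 = 118 \cdot 31 - 58 = 3658 - 58 = 3600$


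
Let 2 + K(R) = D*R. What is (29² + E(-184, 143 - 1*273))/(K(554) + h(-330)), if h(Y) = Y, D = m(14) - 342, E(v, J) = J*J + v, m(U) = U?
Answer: -17557/182044 ≈ -0.096444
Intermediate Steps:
E(v, J) = v + J² (E(v, J) = J² + v = v + J²)
D = -328 (D = 14 - 342 = -328)
K(R) = -2 - 328*R
(29² + E(-184, 143 - 1*273))/(K(554) + h(-330)) = (29² + (-184 + (143 - 1*273)²))/((-2 - 328*554) - 330) = (841 + (-184 + (143 - 273)²))/((-2 - 181712) - 330) = (841 + (-184 + (-130)²))/(-181714 - 330) = (841 + (-184 + 16900))/(-182044) = (841 + 16716)*(-1/182044) = 17557*(-1/182044) = -17557/182044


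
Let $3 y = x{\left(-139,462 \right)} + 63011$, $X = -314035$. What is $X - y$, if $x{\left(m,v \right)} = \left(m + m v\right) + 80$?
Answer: $-313613$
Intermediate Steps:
$x{\left(m,v \right)} = 80 + m + m v$
$y = -422$ ($y = \frac{\left(80 - 139 - 64218\right) + 63011}{3} = \frac{-64277 + 63011}{3} = \frac{1}{3} \left(-1266\right) = -422$)
$X - y = -314035 - -422 = -314035 + 422 = -313613$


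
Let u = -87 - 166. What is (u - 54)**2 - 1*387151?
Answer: -292902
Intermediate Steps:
u = -253
(u - 54)**2 - 1*387151 = (-253 - 54)**2 - 1*387151 = (-307)**2 - 387151 = 94249 - 387151 = -292902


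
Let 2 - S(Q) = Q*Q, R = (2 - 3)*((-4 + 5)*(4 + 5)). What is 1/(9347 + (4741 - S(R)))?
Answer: 1/14167 ≈ 7.0587e-5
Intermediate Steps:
R = -9 ≈ -9.0000
S(Q) = 2 - Q**2 (S(Q) = 2 - Q*Q = 2 - Q**2)
1/(9347 + (4741 - S(R))) = 1/(9347 + (4741 - (2 - 1*(-9)**2))) = 1/(9347 + (4741 - (2 - 1*81))) = 1/(9347 + (4741 - (2 - 81))) = 1/(9347 + (4741 - 1*(-79))) = 1/(9347 + (4741 + 79)) = 1/(9347 + 4820) = 1/14167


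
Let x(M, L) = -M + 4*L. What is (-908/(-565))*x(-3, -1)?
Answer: -908/565 ≈ -1.6071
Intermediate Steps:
(-908/(-565))*x(-3, -1) = (-908/(-565))*(-1*(-3) + 4*(-1)) = (-908*(-1/565))*(3 - 4) = (908/565)*(-1) = -908/565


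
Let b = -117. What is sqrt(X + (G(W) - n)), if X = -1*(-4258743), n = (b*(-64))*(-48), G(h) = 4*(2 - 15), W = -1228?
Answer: sqrt(4618115) ≈ 2149.0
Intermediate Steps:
G(h) = -52 (G(h) = 4*(-13) = -52)
n = -359424 (n = -117*(-64)*(-48) = 7488*(-48) = -359424)
X = 4258743
sqrt(X + (G(W) - n)) = sqrt(4258743 + (-52 - 1*(-359424))) = sqrt(4258743 + (-52 + 359424)) = sqrt(4258743 + 359372) = sqrt(4618115)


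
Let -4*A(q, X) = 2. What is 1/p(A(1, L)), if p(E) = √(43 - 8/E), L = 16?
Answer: √59/59 ≈ 0.13019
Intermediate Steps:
A(q, X) = -½ (A(q, X) = -¼*2 = -½)
p(E) = √(43 - 8/E)
1/p(A(1, L)) = 1/(√(43 - 8/(-½))) = 1/(√(43 - 8*(-2))) = 1/(√(43 + 16)) = 1/(√59) = √59/59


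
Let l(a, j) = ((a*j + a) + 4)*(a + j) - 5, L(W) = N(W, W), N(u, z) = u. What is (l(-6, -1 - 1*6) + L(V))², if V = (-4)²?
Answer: 259081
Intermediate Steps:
V = 16
L(W) = W
l(a, j) = -5 + (a + j)*(4 + a + a*j) (l(a, j) = ((a + a*j) + 4)*(a + j) - 5 = (4 + a + a*j)*(a + j) - 5 = (a + j)*(4 + a + a*j) - 5 = -5 + (a + j)*(4 + a + a*j))
(l(-6, -1 - 1*6) + L(V))² = ((-5 + (-6)² + 4*(-6) + 4*(-1 - 1*6) - 6*(-1 - 1*6) - 6*(-1 - 1*6)² + (-1 - 1*6)*(-6)²) + 16)² = ((-5 + 36 - 24 + 4*(-1 - 6) - 6*(-1 - 6) - 6*(-1 - 6)² + (-1 - 6)*36) + 16)² = ((-5 + 36 - 24 + 4*(-7) - 6*(-7) - 6*(-7)² - 7*36) + 16)² = ((-5 + 36 - 24 - 28 + 42 - 6*49 - 252) + 16)² = ((-5 + 36 - 24 - 28 + 42 - 294 - 252) + 16)² = (-525 + 16)² = (-509)² = 259081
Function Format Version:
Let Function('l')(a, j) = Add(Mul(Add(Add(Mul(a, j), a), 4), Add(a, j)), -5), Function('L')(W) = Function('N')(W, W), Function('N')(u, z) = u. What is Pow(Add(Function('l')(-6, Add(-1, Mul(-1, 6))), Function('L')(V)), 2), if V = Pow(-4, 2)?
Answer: 259081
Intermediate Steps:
V = 16
Function('L')(W) = W
Function('l')(a, j) = Add(-5, Mul(Add(a, j), Add(4, a, Mul(a, j)))) (Function('l')(a, j) = Add(Mul(Add(Add(a, Mul(a, j)), 4), Add(a, j)), -5) = Add(Mul(Add(4, a, Mul(a, j)), Add(a, j)), -5) = Add(Mul(Add(a, j), Add(4, a, Mul(a, j))), -5) = Add(-5, Mul(Add(a, j), Add(4, a, Mul(a, j)))))
Pow(Add(Function('l')(-6, Add(-1, Mul(-1, 6))), Function('L')(V)), 2) = Pow(Add(Add(-5, Pow(-6, 2), Mul(4, -6), Mul(4, Add(-1, Mul(-1, 6))), Mul(-6, Add(-1, Mul(-1, 6))), Mul(-6, Pow(Add(-1, Mul(-1, 6)), 2)), Mul(Add(-1, Mul(-1, 6)), Pow(-6, 2))), 16), 2) = Pow(Add(Add(-5, 36, -24, Mul(4, Add(-1, -6)), Mul(-6, Add(-1, -6)), Mul(-6, Pow(Add(-1, -6), 2)), Mul(Add(-1, -6), 36)), 16), 2) = Pow(Add(Add(-5, 36, -24, Mul(4, -7), Mul(-6, -7), Mul(-6, Pow(-7, 2)), Mul(-7, 36)), 16), 2) = Pow(Add(Add(-5, 36, -24, -28, 42, Mul(-6, 49), -252), 16), 2) = Pow(Add(Add(-5, 36, -24, -28, 42, -294, -252), 16), 2) = Pow(Add(-525, 16), 2) = Pow(-509, 2) = 259081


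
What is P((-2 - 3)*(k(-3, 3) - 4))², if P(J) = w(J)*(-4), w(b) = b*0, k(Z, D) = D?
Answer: 0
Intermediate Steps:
w(b) = 0
P(J) = 0 (P(J) = 0*(-4) = 0)
P((-2 - 3)*(k(-3, 3) - 4))² = 0² = 0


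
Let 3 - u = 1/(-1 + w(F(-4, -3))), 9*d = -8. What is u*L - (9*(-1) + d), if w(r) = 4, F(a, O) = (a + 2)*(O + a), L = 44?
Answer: 1145/9 ≈ 127.22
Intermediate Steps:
d = -8/9 (d = (⅑)*(-8) = -8/9 ≈ -0.88889)
F(a, O) = (2 + a)*(O + a)
u = 8/3 (u = 3 - 1/(-1 + 4) = 3 - 1/3 = 3 - 1*⅓ = 3 - ⅓ = 8/3 ≈ 2.6667)
u*L - (9*(-1) + d) = (8/3)*44 - (9*(-1) - 8/9) = 352/3 - (-9 - 8/9) = 352/3 - 1*(-89/9) = 352/3 + 89/9 = 1145/9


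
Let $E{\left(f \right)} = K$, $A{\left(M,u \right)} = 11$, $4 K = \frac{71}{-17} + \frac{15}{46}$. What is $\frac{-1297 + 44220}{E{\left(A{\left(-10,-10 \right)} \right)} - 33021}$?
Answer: $- \frac{134263144}{103292699} \approx -1.2998$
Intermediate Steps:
$K = - \frac{3011}{3128}$ ($K = \frac{\frac{71}{-17} + \frac{15}{46}}{4} = \frac{71 \left(- \frac{1}{17}\right) + 15 \cdot \frac{1}{46}}{4} = \frac{- \frac{71}{17} + \frac{15}{46}}{4} = \frac{1}{4} \left(- \frac{3011}{782}\right) = - \frac{3011}{3128} \approx -0.9626$)
$E{\left(f \right)} = - \frac{3011}{3128}$
$\frac{-1297 + 44220}{E{\left(A{\left(-10,-10 \right)} \right)} - 33021} = \frac{-1297 + 44220}{- \frac{3011}{3128} - 33021} = \frac{42923}{- \frac{103292699}{3128}} = 42923 \left(- \frac{3128}{103292699}\right) = - \frac{134263144}{103292699}$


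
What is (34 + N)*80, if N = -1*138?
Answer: -8320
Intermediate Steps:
N = -138
(34 + N)*80 = (34 - 138)*80 = -104*80 = -8320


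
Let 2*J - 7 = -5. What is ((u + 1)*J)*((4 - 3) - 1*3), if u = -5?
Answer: 8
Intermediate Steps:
J = 1 (J = 7/2 + (1/2)*(-5) = 7/2 - 5/2 = 1)
((u + 1)*J)*((4 - 3) - 1*3) = ((-5 + 1)*1)*((4 - 3) - 1*3) = (-4*1)*(1 - 3) = -4*(-2) = 8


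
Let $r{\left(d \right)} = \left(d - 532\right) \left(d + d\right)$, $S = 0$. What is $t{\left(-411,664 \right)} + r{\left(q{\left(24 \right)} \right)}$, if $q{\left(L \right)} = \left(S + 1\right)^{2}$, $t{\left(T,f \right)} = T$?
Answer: $-1473$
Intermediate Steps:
$q{\left(L \right)} = 1$ ($q{\left(L \right)} = \left(0 + 1\right)^{2} = 1^{2} = 1$)
$r{\left(d \right)} = 2 d \left(-532 + d\right)$ ($r{\left(d \right)} = \left(-532 + d\right) 2 d = 2 d \left(-532 + d\right)$)
$t{\left(-411,664 \right)} + r{\left(q{\left(24 \right)} \right)} = -411 + 2 \cdot 1 \left(-532 + 1\right) = -411 + 2 \cdot 1 \left(-531\right) = -411 - 1062 = -1473$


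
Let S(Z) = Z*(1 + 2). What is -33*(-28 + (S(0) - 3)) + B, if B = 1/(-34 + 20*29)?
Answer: 558559/546 ≈ 1023.0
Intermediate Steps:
S(Z) = 3*Z (S(Z) = Z*3 = 3*Z)
B = 1/546 (B = 1/(-34 + 580) = 1/546 ≈ 0.0018315)
-33*(-28 + (S(0) - 3)) + B = -33*(-28 + (3*0 - 3)) + 1/546 = -33*(-28 + (0 - 3)) + 1/546 = -33*(-28 - 3) + 1/546 = -33*(-31) + 1/546 = 1023 + 1/546 = 558559/546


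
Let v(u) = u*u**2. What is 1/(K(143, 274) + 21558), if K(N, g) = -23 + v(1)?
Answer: 1/21536 ≈ 4.6434e-5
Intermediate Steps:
v(u) = u**3
K(N, g) = -22 (K(N, g) = -23 + 1**3 = -23 + 1 = -22)
1/(K(143, 274) + 21558) = 1/(-22 + 21558) = 1/21536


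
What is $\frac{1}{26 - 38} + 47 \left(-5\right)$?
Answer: $- \frac{2821}{12} \approx -235.08$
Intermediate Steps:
$\frac{1}{26 - 38} + 47 \left(-5\right) = \frac{1}{-12} - 235 = - \frac{1}{12} - 235 = - \frac{2821}{12}$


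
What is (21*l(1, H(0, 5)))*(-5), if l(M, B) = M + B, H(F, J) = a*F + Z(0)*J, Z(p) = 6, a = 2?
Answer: -3255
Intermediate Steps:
H(F, J) = 2*F + 6*J
l(M, B) = B + M
(21*l(1, H(0, 5)))*(-5) = (21*((2*0 + 6*5) + 1))*(-5) = (21*((0 + 30) + 1))*(-5) = (21*(30 + 1))*(-5) = (21*31)*(-5) = 651*(-5) = -3255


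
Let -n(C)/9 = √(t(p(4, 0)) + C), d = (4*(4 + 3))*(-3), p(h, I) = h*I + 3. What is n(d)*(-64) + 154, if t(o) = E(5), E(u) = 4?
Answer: 154 + 2304*I*√5 ≈ 154.0 + 5151.9*I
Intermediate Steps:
p(h, I) = 3 + I*h (p(h, I) = I*h + 3 = 3 + I*h)
t(o) = 4
d = -84 (d = (4*7)*(-3) = 28*(-3) = -84)
n(C) = -9*√(4 + C)
n(d)*(-64) + 154 = -9*√(4 - 84)*(-64) + 154 = -36*I*√5*(-64) + 154 = 2304*I*√5 + 154 = 154 + 2304*I*√5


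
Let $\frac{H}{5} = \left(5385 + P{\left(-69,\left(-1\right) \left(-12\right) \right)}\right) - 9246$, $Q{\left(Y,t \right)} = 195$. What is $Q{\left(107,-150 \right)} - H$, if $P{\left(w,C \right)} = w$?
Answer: $19845$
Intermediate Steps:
$H = -19650$ ($H = 5 \left(\left(5385 - 69\right) - 9246\right) = 5 \left(5316 - 9246\right) = 5 \left(-3930\right) = -19650$)
$Q{\left(107,-150 \right)} - H = 195 - -19650 = 195 + 19650 = 19845$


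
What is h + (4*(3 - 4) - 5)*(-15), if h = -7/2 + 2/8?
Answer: 527/4 ≈ 131.75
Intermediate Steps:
h = -13/4 (h = -7*½ + 2*(⅛) = -7/2 + ¼ = -13/4 ≈ -3.2500)
h + (4*(3 - 4) - 5)*(-15) = -13/4 + (4*(3 - 4) - 5)*(-15) = -13/4 + (4*(-1) - 5)*(-15) = -13/4 + (-4 - 5)*(-15) = -13/4 - 9*(-15) = -13/4 + 135 = 527/4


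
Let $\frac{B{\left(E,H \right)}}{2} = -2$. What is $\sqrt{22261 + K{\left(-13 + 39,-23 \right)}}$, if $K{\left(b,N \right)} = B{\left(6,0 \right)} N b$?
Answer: $\sqrt{24653} \approx 157.01$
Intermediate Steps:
$B{\left(E,H \right)} = -4$ ($B{\left(E,H \right)} = 2 \left(-2\right) = -4$)
$K{\left(b,N \right)} = - 4 N b$
$\sqrt{22261 + K{\left(-13 + 39,-23 \right)}} = \sqrt{22261 - - 92 \left(-13 + 39\right)} = \sqrt{22261 - \left(-92\right) 26} = \sqrt{22261 + 2392} = \sqrt{24653}$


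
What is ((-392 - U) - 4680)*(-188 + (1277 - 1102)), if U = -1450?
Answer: 47086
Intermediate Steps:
((-392 - U) - 4680)*(-188 + (1277 - 1102)) = ((-392 - 1*(-1450)) - 4680)*(-188 + (1277 - 1102)) = ((-392 + 1450) - 4680)*(-188 + 175) = (1058 - 4680)*(-13) = -3622*(-13) = 47086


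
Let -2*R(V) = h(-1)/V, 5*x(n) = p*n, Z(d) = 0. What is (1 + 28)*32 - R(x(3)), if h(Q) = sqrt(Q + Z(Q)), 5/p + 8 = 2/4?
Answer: 928 - 5*I/4 ≈ 928.0 - 1.25*I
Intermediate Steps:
p = -2/3 (p = 5/(-8 + 2/4) = 5/(-8 + 2*(1/4)) = 5/(-8 + 1/2) = 5/(-15/2) = 5*(-2/15) = -2/3 ≈ -0.66667)
h(Q) = sqrt(Q) (h(Q) = sqrt(Q + 0) = sqrt(Q))
x(n) = -2*n/15 (x(n) = (-2*n/3)/5 = -2*n/15)
R(V) = -I/(2*V) (R(V) = -sqrt(-1)/(2*V) = -I/(2*V))
(1 + 28)*32 - R(x(3)) = (1 + 28)*32 - (-1)*I/(2*((-2/15*3))) = 29*32 - (-1)*I/(2*(-2/5)) = 928 - (-1)*I*(-5)/(2*2) = 928 - 5*I/4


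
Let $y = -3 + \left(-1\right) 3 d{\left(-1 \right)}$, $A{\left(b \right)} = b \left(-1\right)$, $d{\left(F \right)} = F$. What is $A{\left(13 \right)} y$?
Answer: $0$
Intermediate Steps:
$A{\left(b \right)} = - b$
$y = 0$ ($y = -3 + \left(-1\right) 3 \left(-1\right) = -3 - -3 = -3 + 3 = 0$)
$A{\left(13 \right)} y = \left(-1\right) 13 \cdot 0 = \left(-13\right) 0 = 0$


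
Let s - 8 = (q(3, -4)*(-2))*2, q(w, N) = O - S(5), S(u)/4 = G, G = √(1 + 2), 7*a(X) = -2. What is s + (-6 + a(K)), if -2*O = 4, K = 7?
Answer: 68/7 + 16*√3 ≈ 37.427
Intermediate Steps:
O = -2 (O = -½*4 = -2)
a(X) = -2/7 (a(X) = (⅐)*(-2) = -2/7)
G = √3 ≈ 1.7320
S(u) = 4*√3
q(w, N) = -2 - 4*√3
s = 16 + 16*√3 (s = 8 + ((-2 - 4*√3)*(-2))*2 = 8 + (4 + 8*√3)*2 = 8 + (8 + 16*√3) = 16 + 16*√3 ≈ 43.713)
s + (-6 + a(K)) = (16 + 16*√3) + (-6 - 2/7) = (16 + 16*√3) - 44/7 = 68/7 + 16*√3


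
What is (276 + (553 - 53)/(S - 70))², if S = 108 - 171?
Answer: 1311019264/17689 ≈ 74115.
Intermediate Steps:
S = -63
(276 + (553 - 53)/(S - 70))² = (276 + (553 - 53)/(-63 - 70))² = (276 + 500/(-133))² = (276 + 500*(-1/133))² = (276 - 500/133)² = (36208/133)² = 1311019264/17689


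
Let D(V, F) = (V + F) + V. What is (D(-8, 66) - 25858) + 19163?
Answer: -6645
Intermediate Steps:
D(V, F) = F + 2*V (D(V, F) = (F + V) + V = F + 2*V)
(D(-8, 66) - 25858) + 19163 = ((66 + 2*(-8)) - 25858) + 19163 = ((66 - 16) - 25858) + 19163 = (50 - 25858) + 19163 = -25808 + 19163 = -6645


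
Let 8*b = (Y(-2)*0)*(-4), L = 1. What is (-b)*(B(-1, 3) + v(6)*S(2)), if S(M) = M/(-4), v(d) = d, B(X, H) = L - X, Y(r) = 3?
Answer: 0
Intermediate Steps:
B(X, H) = 1 - X
S(M) = -M/4 (S(M) = M*(-¼) = -M/4)
b = 0 (b = ((3*0)*(-4))/8 = (0*(-4))/8 = (⅛)*0 = 0)
(-b)*(B(-1, 3) + v(6)*S(2)) = (-1*0)*((1 - 1*(-1)) + 6*(-¼*2)) = 0*((1 + 1) + 6*(-½)) = 0*(2 - 3) = 0*(-1) = 0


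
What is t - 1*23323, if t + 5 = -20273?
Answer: -43601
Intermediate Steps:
t = -20278 (t = -5 - 20273 = -20278)
t - 1*23323 = -20278 - 1*23323 = -20278 - 23323 = -43601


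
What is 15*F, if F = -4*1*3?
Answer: -180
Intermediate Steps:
F = -12 (F = -4*3 = -12)
15*F = 15*(-12) = -180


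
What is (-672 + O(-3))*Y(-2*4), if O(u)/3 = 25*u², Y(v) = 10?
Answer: 30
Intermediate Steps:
O(u) = 75*u² (O(u) = 3*(25*u²) = 75*u²)
(-672 + O(-3))*Y(-2*4) = (-672 + 75*(-3)²)*10 = (-672 + 75*9)*10 = (-672 + 675)*10 = 3*10 = 30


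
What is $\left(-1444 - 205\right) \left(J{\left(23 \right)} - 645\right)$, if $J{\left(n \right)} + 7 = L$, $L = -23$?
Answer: $1113075$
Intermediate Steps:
$J{\left(n \right)} = -30$ ($J{\left(n \right)} = -7 - 23 = -30$)
$\left(-1444 - 205\right) \left(J{\left(23 \right)} - 645\right) = \left(-1444 - 205\right) \left(-30 - 645\right) = - 1649 \left(-30 - 645\right) = \left(-1649\right) \left(-675\right) = 1113075$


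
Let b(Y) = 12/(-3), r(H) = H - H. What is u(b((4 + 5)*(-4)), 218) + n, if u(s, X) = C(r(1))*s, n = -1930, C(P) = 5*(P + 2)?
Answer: -1970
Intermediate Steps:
r(H) = 0
C(P) = 10 + 5*P (C(P) = 5*(2 + P) = 10 + 5*P)
b(Y) = -4 (b(Y) = 12*(-⅓) = -4)
u(s, X) = 10*s (u(s, X) = (10 + 5*0)*s = (10 + 0)*s = 10*s)
u(b((4 + 5)*(-4)), 218) + n = 10*(-4) - 1930 = -40 - 1930 = -1970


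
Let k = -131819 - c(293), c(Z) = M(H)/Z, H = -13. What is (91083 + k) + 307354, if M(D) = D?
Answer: 78119087/293 ≈ 2.6662e+5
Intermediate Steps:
c(Z) = -13/Z
k = -38622954/293 (k = -131819 - (-13)/293 = -131819 - 1*(-13/293) = -131819 + 13/293 = -38622954/293 ≈ -1.3182e+5)
(91083 + k) + 307354 = (91083 - 38622954/293) + 307354 = -11935635/293 + 307354 = 78119087/293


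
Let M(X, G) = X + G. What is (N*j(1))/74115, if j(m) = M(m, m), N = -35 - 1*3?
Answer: -76/74115 ≈ -0.0010254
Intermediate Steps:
M(X, G) = G + X
N = -38 (N = -35 - 3 = -38)
j(m) = 2*m (j(m) = m + m = 2*m)
(N*j(1))/74115 = -76/74115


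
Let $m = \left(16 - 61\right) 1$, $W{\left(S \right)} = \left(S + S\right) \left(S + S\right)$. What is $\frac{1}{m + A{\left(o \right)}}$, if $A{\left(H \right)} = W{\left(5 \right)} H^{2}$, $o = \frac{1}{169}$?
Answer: $- \frac{28561}{1285145} \approx -0.022224$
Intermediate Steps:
$o = \frac{1}{169} \approx 0.0059172$
$W{\left(S \right)} = 4 S^{2}$ ($W{\left(S \right)} = 2 S 2 S = 4 S^{2}$)
$m = -45$ ($m = \left(-45\right) 1 = -45$)
$A{\left(H \right)} = 100 H^{2}$ ($A{\left(H \right)} = 4 \cdot 5^{2} H^{2} = 4 \cdot 25 H^{2} = 100 H^{2}$)
$\frac{1}{m + A{\left(o \right)}} = \frac{1}{-45 + \frac{100}{28561}} = \frac{1}{- \frac{1285145}{28561}} = - \frac{28561}{1285145}$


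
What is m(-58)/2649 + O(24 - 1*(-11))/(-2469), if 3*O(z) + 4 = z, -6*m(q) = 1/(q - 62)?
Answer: -6568697/1569691440 ≈ -0.0041847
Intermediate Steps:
m(q) = -1/(6*(-62 + q)) (m(q) = -1/(6*(q - 62)) = -1/(6*(-62 + q)))
O(z) = -4/3 + z/3
m(-58)/2649 + O(24 - 1*(-11))/(-2469) = -1/(-372 + 6*(-58))/2649 + (-4/3 + (24 - 1*(-11))/3)/(-2469) = -1/(-372 - 348)*(1/2649) + (-4/3 + (24 + 11)/3)*(-1/2469) = -1/(-720)*(1/2649) + (-4/3 + (⅓)*35)*(-1/2469) = -1*(-1/720)*(1/2649) + (-4/3 + 35/3)*(-1/2469) = (1/720)*(1/2649) + (31/3)*(-1/2469) = 1/1907280 - 31/7407 = -6568697/1569691440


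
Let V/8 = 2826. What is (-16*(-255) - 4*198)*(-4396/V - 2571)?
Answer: -25362262/3 ≈ -8.4541e+6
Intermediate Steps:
V = 22608 (V = 8*2826 = 22608)
(-16*(-255) - 4*198)*(-4396/V - 2571) = (-16*(-255) - 4*198)*(-4396/22608 - 2571) = (4080 - 792)*(-4396*1/22608 - 2571) = 3288*(-7/36 - 2571) = 3288*(-92563/36) = -25362262/3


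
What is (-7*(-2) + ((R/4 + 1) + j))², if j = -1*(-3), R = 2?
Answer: 1369/4 ≈ 342.25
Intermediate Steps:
j = 3
(-7*(-2) + ((R/4 + 1) + j))² = (-7*(-2) + ((2/4 + 1) + 3))² = (14 + ((2*(¼) + 1) + 3))² = (14 + ((½ + 1) + 3))² = (14 + (3/2 + 3))² = (14 + 9/2)² = (37/2)² = 1369/4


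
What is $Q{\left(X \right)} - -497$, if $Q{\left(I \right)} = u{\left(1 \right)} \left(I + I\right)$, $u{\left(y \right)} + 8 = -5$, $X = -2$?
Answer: $549$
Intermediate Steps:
$u{\left(y \right)} = -13$ ($u{\left(y \right)} = -8 - 5 = -13$)
$Q{\left(I \right)} = - 26 I$ ($Q{\left(I \right)} = - 13 \left(I + I\right) = - 13 \cdot 2 I = - 26 I$)
$Q{\left(X \right)} - -497 = \left(-26\right) \left(-2\right) - -497 = 52 + 497 = 549$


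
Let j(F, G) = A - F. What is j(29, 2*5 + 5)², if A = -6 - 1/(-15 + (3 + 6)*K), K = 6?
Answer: 1865956/1521 ≈ 1226.8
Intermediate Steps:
A = -235/39 (A = -6 - 1/(-15 + (3 + 6)*6) = -6 - 1/(-15 + 9*6) = -6 - 1/(-15 + 54) = -6 - 1/39 = -235/39 ≈ -6.0256)
j(F, G) = -235/39 - F
j(29, 2*5 + 5)² = (-235/39 - 1*29)² = (-235/39 - 29)² = (-1366/39)² = 1865956/1521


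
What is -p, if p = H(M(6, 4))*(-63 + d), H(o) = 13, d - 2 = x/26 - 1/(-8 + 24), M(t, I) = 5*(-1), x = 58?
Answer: 12237/16 ≈ 764.81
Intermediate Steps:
M(t, I) = -5
d = 867/208 (d = 2 + (58/26 - 1/(-8 + 24)) = 2 + (58*(1/26) - 1/16) = 2 + (29/13 - 1*1/16) = 2 + (29/13 - 1/16) = 2 + 451/208 = 867/208 ≈ 4.1683)
p = -12237/16 (p = 13*(-63 + 867/208) = 13*(-12237/208) = -12237/16 ≈ -764.81)
-p = -1*(-12237/16) = 12237/16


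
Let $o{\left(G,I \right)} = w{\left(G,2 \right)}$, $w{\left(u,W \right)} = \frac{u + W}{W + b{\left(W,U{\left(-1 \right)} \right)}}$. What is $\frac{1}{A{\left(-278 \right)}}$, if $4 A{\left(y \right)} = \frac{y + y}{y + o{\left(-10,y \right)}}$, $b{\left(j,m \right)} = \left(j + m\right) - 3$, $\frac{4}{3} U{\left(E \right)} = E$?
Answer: $\frac{310}{139} \approx 2.2302$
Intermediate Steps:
$U{\left(E \right)} = \frac{3 E}{4}$
$b{\left(j,m \right)} = -3 + j + m$
$w{\left(u,W \right)} = \frac{W + u}{- \frac{15}{4} + 2 W}$ ($w{\left(u,W \right)} = \frac{u + W}{W + \left(-3 + W + \frac{3}{4} \left(-1\right)\right)} = \frac{W + u}{W - \left(\frac{15}{4} - W\right)} = \frac{W + u}{W + \left(- \frac{15}{4} + W\right)} = \frac{W + u}{- \frac{15}{4} + 2 W}$)
$o{\left(G,I \right)} = 8 + 4 G$ ($o{\left(G,I \right)} = \frac{4 \left(2 + G\right)}{-15 + 8 \cdot 2} = \frac{4 \left(2 + G\right)}{-15 + 16} = \frac{4 \left(2 + G\right)}{1} = 4 \cdot 1 \left(2 + G\right) = 8 + 4 G$)
$A{\left(y \right)} = \frac{y}{2 \left(-32 + y\right)}$ ($A{\left(y \right)} = \frac{\left(y + y\right) \frac{1}{y + \left(8 + 4 \left(-10\right)\right)}}{4} = \frac{2 y \frac{1}{y + \left(8 - 40\right)}}{4} = \frac{2 y \frac{1}{y - 32}}{4} = \frac{2 y \frac{1}{-32 + y}}{4} = \frac{y}{2 \left(-32 + y\right)}$)
$\frac{1}{A{\left(-278 \right)}} = \frac{1}{\frac{1}{2} \left(-278\right) \frac{1}{-32 - 278}} = \frac{1}{\frac{1}{2} \left(-278\right) \frac{1}{-310}} = \frac{1}{\frac{1}{2} \left(-278\right) \left(- \frac{1}{310}\right)} = \frac{1}{\frac{139}{310}} = \frac{310}{139}$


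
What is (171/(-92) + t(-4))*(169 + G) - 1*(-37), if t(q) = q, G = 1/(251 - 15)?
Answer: -20694671/21712 ≈ -953.14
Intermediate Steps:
G = 1/236 ≈ 0.0042373
(171/(-92) + t(-4))*(169 + G) - 1*(-37) = (171/(-92) - 4)*(169 + 1/236) - 1*(-37) = (171*(-1/92) - 4)*(39885/236) + 37 = (-171/92 - 4)*(39885/236) + 37 = -539/92*39885/236 + 37 = -21498015/21712 + 37 = -20694671/21712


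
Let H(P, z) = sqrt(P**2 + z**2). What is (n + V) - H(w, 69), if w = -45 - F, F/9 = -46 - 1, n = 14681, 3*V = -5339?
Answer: 38704/3 - 3*sqrt(16405) ≈ 12517.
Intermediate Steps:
V = -5339/3 (V = (1/3)*(-5339) = -5339/3 ≈ -1779.7)
F = -423 (F = 9*(-46 - 1) = 9*(-47) = -423)
w = 378 (w = -45 - 1*(-423) = -45 + 423 = 378)
(n + V) - H(w, 69) = (14681 - 5339/3) - sqrt(378**2 + 69**2) = 38704/3 - sqrt(142884 + 4761) = 38704/3 - sqrt(147645) = 38704/3 - 3*sqrt(16405)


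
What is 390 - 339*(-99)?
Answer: 33951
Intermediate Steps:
390 - 339*(-99) = 390 + 33561 = 33951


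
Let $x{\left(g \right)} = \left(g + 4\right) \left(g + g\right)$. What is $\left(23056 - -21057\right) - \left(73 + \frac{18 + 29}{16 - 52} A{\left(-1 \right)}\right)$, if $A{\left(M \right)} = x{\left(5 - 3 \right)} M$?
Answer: $\frac{132026}{3} \approx 44009.0$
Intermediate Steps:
$x{\left(g \right)} = 2 g \left(4 + g\right)$ ($x{\left(g \right)} = \left(4 + g\right) 2 g = 2 g \left(4 + g\right)$)
$A{\left(M \right)} = 24 M$ ($A{\left(M \right)} = 2 \left(5 - 3\right) \left(4 + \left(5 - 3\right)\right) M = 2 \cdot 2 \left(4 + 2\right) M = 2 \cdot 2 \cdot 6 M = 24 M$)
$\left(23056 - -21057\right) - \left(73 + \frac{18 + 29}{16 - 52} A{\left(-1 \right)}\right) = \left(23056 - -21057\right) - \left(73 + \frac{18 + 29}{16 - 52} \cdot 24 \left(-1\right)\right) = \left(23056 + 21057\right) - \left(73 + \frac{47}{-36} \left(-24\right)\right) = 44113 - \left(73 + 47 \left(- \frac{1}{36}\right) \left(-24\right)\right) = 44113 - \left(73 - - \frac{94}{3}\right) = 44113 - \left(73 + \frac{94}{3}\right) = 44113 - \frac{313}{3} = \frac{132026}{3}$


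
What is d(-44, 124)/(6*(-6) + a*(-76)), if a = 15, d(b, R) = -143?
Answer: 143/1176 ≈ 0.12160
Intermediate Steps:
d(-44, 124)/(6*(-6) + a*(-76)) = -143/(6*(-6) + 15*(-76)) = -143/(-36 - 1140) = -143/(-1176) = -143*(-1/1176) = 143/1176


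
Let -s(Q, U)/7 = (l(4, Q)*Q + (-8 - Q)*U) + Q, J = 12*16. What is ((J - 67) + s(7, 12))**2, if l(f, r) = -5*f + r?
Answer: 3892729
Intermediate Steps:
J = 192
l(f, r) = r - 5*f
s(Q, U) = -7*Q - 7*Q*(-20 + Q) - 7*U*(-8 - Q) (s(Q, U) = -7*(((Q - 5*4)*Q + (-8 - Q)*U) + Q) = -7*(((Q - 20)*Q + U*(-8 - Q)) + Q) = -7*(((-20 + Q)*Q + U*(-8 - Q)) + Q) = -7*((Q*(-20 + Q) + U*(-8 - Q)) + Q) = -7*(Q + Q*(-20 + Q) + U*(-8 - Q)) = -7*Q - 7*Q*(-20 + Q) - 7*U*(-8 - Q))
((J - 67) + s(7, 12))**2 = ((192 - 67) + (-7*7 + 56*12 - 7*7*(-20 + 7) + 7*7*12))**2 = (125 + (-49 + 672 - 7*7*(-13) + 588))**2 = (125 + (-49 + 672 + 637 + 588))**2 = (125 + 1848)**2 = 1973**2 = 3892729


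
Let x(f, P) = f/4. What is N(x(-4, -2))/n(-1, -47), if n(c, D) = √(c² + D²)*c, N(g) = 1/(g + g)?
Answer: √2210/4420 ≈ 0.010636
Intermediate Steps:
x(f, P) = f/4 (x(f, P) = f*(¼) = f/4)
N(g) = 1/(2*g)
n(c, D) = c*√(D² + c²) (n(c, D) = √(D² + c²)*c = c*√(D² + c²))
N(x(-4, -2))/n(-1, -47) = (1/(2*(((¼)*(-4)))))/((-√((-47)² + (-1)²))) = ((½)/(-1))/((-√(2209 + 1))) = ((½)*(-1))/((-√2210)) = -(-1)*√2210/4420 = √2210/4420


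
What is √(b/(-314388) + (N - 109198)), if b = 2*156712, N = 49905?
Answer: I*√40698664309041/26199 ≈ 243.5*I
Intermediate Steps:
b = 313424
√(b/(-314388) + (N - 109198)) = √(313424/(-314388) + (49905 - 109198)) = √(313424*(-1/314388) - 59293) = √(-78356/78597 - 59293) = √(-4660330277/78597) = I*√40698664309041/26199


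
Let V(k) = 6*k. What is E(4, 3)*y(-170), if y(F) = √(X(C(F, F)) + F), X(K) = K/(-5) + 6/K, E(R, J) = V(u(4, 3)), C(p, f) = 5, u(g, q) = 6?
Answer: 36*I*√4245/5 ≈ 469.11*I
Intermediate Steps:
E(R, J) = 36 (E(R, J) = 6*6 = 36)
X(K) = 6/K - K/5 (X(K) = K*(-⅕) + 6/K = -K/5 + 6/K = 6/K - K/5)
y(F) = √(⅕ + F) (y(F) = √((6/5 - ⅕*5) + F) = √((6*(⅕) - 1) + F) = √((6/5 - 1) + F) = √(⅕ + F))
E(4, 3)*y(-170) = 36*(√(5 + 25*(-170))/5) = 36*(√(5 - 4250)/5) = 36*(√(-4245)/5) = 36*((I*√4245)/5) = 36*(I*√4245/5) = 36*I*√4245/5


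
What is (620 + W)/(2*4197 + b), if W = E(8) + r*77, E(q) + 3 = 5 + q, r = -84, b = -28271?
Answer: 42/143 ≈ 0.29371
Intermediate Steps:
E(q) = 2 + q (E(q) = -3 + (5 + q) = 2 + q)
W = -6458 (W = (2 + 8) - 84*77 = 10 - 6468 = -6458)
(620 + W)/(2*4197 + b) = (620 - 6458)/(2*4197 - 28271) = -5838/(8394 - 28271) = -5838/(-19877) = -5838*(-1/19877) = 42/143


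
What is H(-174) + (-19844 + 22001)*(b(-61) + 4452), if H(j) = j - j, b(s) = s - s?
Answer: 9602964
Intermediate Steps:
b(s) = 0
H(j) = 0
H(-174) + (-19844 + 22001)*(b(-61) + 4452) = 0 + (-19844 + 22001)*(0 + 4452) = 0 + 2157*4452 = 0 + 9602964 = 9602964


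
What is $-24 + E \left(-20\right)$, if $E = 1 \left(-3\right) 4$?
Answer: $216$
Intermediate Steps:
$E = -12$ ($E = \left(-3\right) 4 = -12$)
$-24 + E \left(-20\right) = -24 - -240 = -24 + 240 = 216$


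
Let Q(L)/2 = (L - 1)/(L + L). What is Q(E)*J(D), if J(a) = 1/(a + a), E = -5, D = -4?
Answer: -3/20 ≈ -0.15000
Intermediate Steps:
J(a) = 1/(2*a)
Q(L) = (-1 + L)/L (Q(L) = 2*((L - 1)/(L + L)) = 2*((-1 + L)/((2*L))) = 2*((-1 + L)*(1/(2*L))) = 2*((-1 + L)/(2*L)) = (-1 + L)/L)
Q(E)*J(D) = ((-1 - 5)/(-5))*((1/2)/(-4)) = (-1/5*(-6))*((1/2)*(-1/4)) = (6/5)*(-1/8) = -3/20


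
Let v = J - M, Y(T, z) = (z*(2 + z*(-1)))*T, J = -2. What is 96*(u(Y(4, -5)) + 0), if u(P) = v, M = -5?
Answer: 288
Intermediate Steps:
Y(T, z) = T*z*(2 - z) (Y(T, z) = (z*(2 - z))*T = T*z*(2 - z))
v = 3 (v = -2 - 1*(-5) = -2 + 5 = 3)
u(P) = 3
96*(u(Y(4, -5)) + 0) = 96*(3 + 0) = 96*3 = 288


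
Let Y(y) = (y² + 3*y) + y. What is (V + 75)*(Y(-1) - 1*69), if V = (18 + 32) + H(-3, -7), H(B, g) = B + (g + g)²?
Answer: -22896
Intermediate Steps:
H(B, g) = B + 4*g² (H(B, g) = B + (2*g)² = B + 4*g²)
V = 243 (V = (18 + 32) + (-3 + 4*(-7)²) = 50 + (-3 + 4*49) = 50 + (-3 + 196) = 50 + 193 = 243)
Y(y) = y² + 4*y
(V + 75)*(Y(-1) - 1*69) = (243 + 75)*(-(4 - 1) - 1*69) = 318*(-1*3 - 69) = 318*(-3 - 69) = 318*(-72) = -22896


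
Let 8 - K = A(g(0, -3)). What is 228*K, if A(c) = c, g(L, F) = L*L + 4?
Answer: 912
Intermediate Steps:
g(L, F) = 4 + L² (g(L, F) = L² + 4 = 4 + L²)
K = 4 (K = 8 - (4 + 0²) = 8 - (4 + 0) = 8 - 1*4 = 8 - 4 = 4)
228*K = 228*4 = 912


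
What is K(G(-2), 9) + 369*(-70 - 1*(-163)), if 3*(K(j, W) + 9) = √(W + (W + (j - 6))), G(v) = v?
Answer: 34308 + √10/3 ≈ 34309.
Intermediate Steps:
K(j, W) = -9 + √(-6 + j + 2*W)/3 (K(j, W) = -9 + √(W + (W + (j - 6)))/3 = -9 + √(W + (W + (-6 + j)))/3 = -9 + √(W + (-6 + W + j))/3 = -9 + √(-6 + j + 2*W)/3)
K(G(-2), 9) + 369*(-70 - 1*(-163)) = (-9 + √(-6 - 2 + 2*9)/3) + 369*(-70 - 1*(-163)) = (-9 + √(-6 - 2 + 18)/3) + 369*(-70 + 163) = (-9 + √10/3) + 369*93 = (-9 + √10/3) + 34317 = 34308 + √10/3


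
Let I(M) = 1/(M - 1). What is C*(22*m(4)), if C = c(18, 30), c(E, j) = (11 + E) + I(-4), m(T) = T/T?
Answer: 3168/5 ≈ 633.60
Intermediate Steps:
I(M) = 1/(-1 + M)
m(T) = 1
c(E, j) = 54/5 + E (c(E, j) = (11 + E) + 1/(-1 - 4) = (11 + E) + 1/(-5) = (11 + E) - ⅕ = 54/5 + E)
C = 144/5 (C = 54/5 + 18 = 144/5 ≈ 28.800)
C*(22*m(4)) = 144*(22*1)/5 = (144/5)*22 = 3168/5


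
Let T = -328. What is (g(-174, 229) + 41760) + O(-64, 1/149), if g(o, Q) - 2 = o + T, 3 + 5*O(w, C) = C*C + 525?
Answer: 4591655223/111005 ≈ 41364.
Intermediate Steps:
O(w, C) = 522/5 + C²/5 (O(w, C) = -⅗ + (C*C + 525)/5 = -⅗ + (C² + 525)/5 = -⅗ + (525 + C²)/5 = -⅗ + (105 + C²/5) = 522/5 + C²/5)
g(o, Q) = -326 + o (g(o, Q) = 2 + (o - 328) = 2 + (-328 + o) = -326 + o)
(g(-174, 229) + 41760) + O(-64, 1/149) = ((-326 - 174) + 41760) + (522/5 + (1/149)²/5) = (-500 + 41760) + (522/5 + (1/149)²/5) = 41260 + (522/5 + (⅕)*(1/22201)) = 41260 + (522/5 + 1/111005) = 41260 + 11588923/111005 = 4591655223/111005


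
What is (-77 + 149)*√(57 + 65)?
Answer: 72*√122 ≈ 795.27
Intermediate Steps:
(-77 + 149)*√(57 + 65) = 72*√122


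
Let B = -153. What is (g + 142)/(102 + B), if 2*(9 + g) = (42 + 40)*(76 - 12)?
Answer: -919/17 ≈ -54.059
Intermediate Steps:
g = 2615 (g = -9 + ((42 + 40)*(76 - 12))/2 = -9 + (82*64)/2 = -9 + (1/2)*5248 = -9 + 2624 = 2615)
(g + 142)/(102 + B) = (2615 + 142)/(102 - 153) = 2757/(-51) = -1/51*2757 = -919/17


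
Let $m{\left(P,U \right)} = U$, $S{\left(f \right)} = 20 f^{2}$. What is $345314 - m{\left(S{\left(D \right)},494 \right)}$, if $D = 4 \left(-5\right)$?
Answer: $344820$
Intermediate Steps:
$D = -20$
$345314 - m{\left(S{\left(D \right)},494 \right)} = 345314 - 494 = 344820$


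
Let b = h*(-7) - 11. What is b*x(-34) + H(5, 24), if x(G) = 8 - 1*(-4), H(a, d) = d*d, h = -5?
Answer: 864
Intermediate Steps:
H(a, d) = d**2
x(G) = 12 (x(G) = 8 + 4 = 12)
b = 24 (b = -5*(-7) - 11 = 35 - 11 = 24)
b*x(-34) + H(5, 24) = 24*12 + 24**2 = 288 + 576 = 864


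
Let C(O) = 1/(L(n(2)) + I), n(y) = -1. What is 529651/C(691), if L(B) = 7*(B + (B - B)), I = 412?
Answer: 214508655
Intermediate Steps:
L(B) = 7*B (L(B) = 7*(B + 0) = 7*B)
C(O) = 1/405 (C(O) = 1/(7*(-1) + 412) = 1/(-7 + 412) = 1/405)
529651/C(691) = 529651/(1/405) = 529651*405 = 214508655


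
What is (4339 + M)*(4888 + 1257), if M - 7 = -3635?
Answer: 4369095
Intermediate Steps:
M = -3628 (M = 7 - 3635 = -3628)
(4339 + M)*(4888 + 1257) = (4339 - 3628)*(4888 + 1257) = 711*6145 = 4369095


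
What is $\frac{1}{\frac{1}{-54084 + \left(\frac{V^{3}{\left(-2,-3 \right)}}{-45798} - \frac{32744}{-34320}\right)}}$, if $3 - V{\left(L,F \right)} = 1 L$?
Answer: $- \frac{885490127693}{16372785} \approx -54083.0$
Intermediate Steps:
$V{\left(L,F \right)} = 3 - L$ ($V{\left(L,F \right)} = 3 - 1 L = 3 - L$)
$\frac{1}{\frac{1}{-54084 + \left(\frac{V^{3}{\left(-2,-3 \right)}}{-45798} - \frac{32744}{-34320}\right)}} = \frac{1}{\frac{1}{-54084 + \left(\frac{\left(3 - -2\right)^{3}}{-45798} - \frac{32744}{-34320}\right)}} = \frac{1}{\frac{1}{-54084 + \left(\left(3 + 2\right)^{3} \left(- \frac{1}{45798}\right) - - \frac{4093}{4290}\right)}} = \frac{1}{\frac{1}{-54084 + \left(5^{3} \left(- \frac{1}{45798}\right) + \frac{4093}{4290}\right)}} = \frac{1}{\frac{1}{-54084 + \left(125 \left(- \frac{1}{45798}\right) + \frac{4093}{4290}\right)}} = \frac{1}{\frac{1}{-54084 + \left(- \frac{125}{45798} + \frac{4093}{4290}\right)}} = \frac{1}{\frac{1}{-54084 + \frac{15576247}{16372785}}} = \frac{1}{\frac{1}{- \frac{885490127693}{16372785}}} = \frac{1}{- \frac{16372785}{885490127693}} = - \frac{885490127693}{16372785}$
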